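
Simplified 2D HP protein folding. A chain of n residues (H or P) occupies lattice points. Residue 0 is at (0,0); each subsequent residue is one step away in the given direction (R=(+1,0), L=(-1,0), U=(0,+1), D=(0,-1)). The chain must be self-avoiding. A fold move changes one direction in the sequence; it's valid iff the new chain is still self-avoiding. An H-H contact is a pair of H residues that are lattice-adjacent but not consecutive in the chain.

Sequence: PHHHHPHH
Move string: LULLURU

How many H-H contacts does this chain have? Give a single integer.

Positions: [(0, 0), (-1, 0), (-1, 1), (-2, 1), (-3, 1), (-3, 2), (-2, 2), (-2, 3)]
H-H contact: residue 3 @(-2,1) - residue 6 @(-2, 2)

Answer: 1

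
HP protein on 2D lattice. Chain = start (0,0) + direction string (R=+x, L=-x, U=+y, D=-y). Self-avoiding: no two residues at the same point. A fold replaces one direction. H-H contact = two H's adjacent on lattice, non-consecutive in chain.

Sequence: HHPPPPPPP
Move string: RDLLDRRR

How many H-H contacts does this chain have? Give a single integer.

Positions: [(0, 0), (1, 0), (1, -1), (0, -1), (-1, -1), (-1, -2), (0, -2), (1, -2), (2, -2)]
No H-H contacts found.

Answer: 0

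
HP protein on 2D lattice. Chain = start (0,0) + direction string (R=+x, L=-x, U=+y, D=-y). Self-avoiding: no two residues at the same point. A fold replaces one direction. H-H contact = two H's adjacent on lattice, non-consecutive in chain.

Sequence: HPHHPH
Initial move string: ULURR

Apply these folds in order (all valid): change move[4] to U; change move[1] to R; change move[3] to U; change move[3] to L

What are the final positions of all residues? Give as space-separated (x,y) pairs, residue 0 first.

Initial moves: ULURR
Fold: move[4]->U => ULURU (positions: [(0, 0), (0, 1), (-1, 1), (-1, 2), (0, 2), (0, 3)])
Fold: move[1]->R => URURU (positions: [(0, 0), (0, 1), (1, 1), (1, 2), (2, 2), (2, 3)])
Fold: move[3]->U => URUUU (positions: [(0, 0), (0, 1), (1, 1), (1, 2), (1, 3), (1, 4)])
Fold: move[3]->L => URULU (positions: [(0, 0), (0, 1), (1, 1), (1, 2), (0, 2), (0, 3)])

Answer: (0,0) (0,1) (1,1) (1,2) (0,2) (0,3)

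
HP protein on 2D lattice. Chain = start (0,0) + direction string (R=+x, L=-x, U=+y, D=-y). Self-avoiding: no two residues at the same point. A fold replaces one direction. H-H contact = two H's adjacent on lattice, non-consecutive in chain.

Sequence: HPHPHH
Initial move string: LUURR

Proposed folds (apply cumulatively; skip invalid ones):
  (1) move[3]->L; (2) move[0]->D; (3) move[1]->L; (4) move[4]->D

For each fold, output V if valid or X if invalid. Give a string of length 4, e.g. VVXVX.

Answer: XXVX

Derivation:
Initial: LUURR -> [(0, 0), (-1, 0), (-1, 1), (-1, 2), (0, 2), (1, 2)]
Fold 1: move[3]->L => LUULR INVALID (collision), skipped
Fold 2: move[0]->D => DUURR INVALID (collision), skipped
Fold 3: move[1]->L => LLURR VALID
Fold 4: move[4]->D => LLURD INVALID (collision), skipped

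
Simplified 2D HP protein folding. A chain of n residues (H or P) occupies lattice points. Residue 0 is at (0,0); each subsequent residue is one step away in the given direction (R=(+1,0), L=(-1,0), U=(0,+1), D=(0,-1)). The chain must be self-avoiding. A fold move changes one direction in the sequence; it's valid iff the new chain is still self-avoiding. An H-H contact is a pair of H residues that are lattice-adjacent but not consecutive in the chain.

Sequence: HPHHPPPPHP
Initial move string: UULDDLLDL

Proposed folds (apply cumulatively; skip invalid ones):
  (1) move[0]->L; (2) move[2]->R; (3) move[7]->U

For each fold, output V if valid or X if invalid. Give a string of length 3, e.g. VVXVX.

Initial: UULDDLLDL -> [(0, 0), (0, 1), (0, 2), (-1, 2), (-1, 1), (-1, 0), (-2, 0), (-3, 0), (-3, -1), (-4, -1)]
Fold 1: move[0]->L => LULDDLLDL VALID
Fold 2: move[2]->R => LURDDLLDL INVALID (collision), skipped
Fold 3: move[7]->U => LULDDLLUL VALID

Answer: VXV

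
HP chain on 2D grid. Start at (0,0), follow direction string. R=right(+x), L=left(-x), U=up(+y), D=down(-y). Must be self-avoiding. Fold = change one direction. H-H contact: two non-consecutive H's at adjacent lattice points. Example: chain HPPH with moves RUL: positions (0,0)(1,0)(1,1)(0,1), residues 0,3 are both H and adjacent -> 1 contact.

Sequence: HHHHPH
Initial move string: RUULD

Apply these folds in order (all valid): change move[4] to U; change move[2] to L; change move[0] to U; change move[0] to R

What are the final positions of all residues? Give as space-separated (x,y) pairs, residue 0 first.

Initial moves: RUULD
Fold: move[4]->U => RUULU (positions: [(0, 0), (1, 0), (1, 1), (1, 2), (0, 2), (0, 3)])
Fold: move[2]->L => RULLU (positions: [(0, 0), (1, 0), (1, 1), (0, 1), (-1, 1), (-1, 2)])
Fold: move[0]->U => UULLU (positions: [(0, 0), (0, 1), (0, 2), (-1, 2), (-2, 2), (-2, 3)])
Fold: move[0]->R => RULLU (positions: [(0, 0), (1, 0), (1, 1), (0, 1), (-1, 1), (-1, 2)])

Answer: (0,0) (1,0) (1,1) (0,1) (-1,1) (-1,2)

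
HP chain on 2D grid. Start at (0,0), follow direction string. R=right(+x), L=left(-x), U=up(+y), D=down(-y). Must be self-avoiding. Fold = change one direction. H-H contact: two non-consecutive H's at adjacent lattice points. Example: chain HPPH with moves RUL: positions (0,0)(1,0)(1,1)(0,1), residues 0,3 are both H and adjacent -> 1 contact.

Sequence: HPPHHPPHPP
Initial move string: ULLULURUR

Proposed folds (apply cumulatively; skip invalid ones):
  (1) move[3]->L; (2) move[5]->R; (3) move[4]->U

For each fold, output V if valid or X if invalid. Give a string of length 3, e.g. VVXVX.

Answer: VXV

Derivation:
Initial: ULLULURUR -> [(0, 0), (0, 1), (-1, 1), (-2, 1), (-2, 2), (-3, 2), (-3, 3), (-2, 3), (-2, 4), (-1, 4)]
Fold 1: move[3]->L => ULLLLURUR VALID
Fold 2: move[5]->R => ULLLLRRUR INVALID (collision), skipped
Fold 3: move[4]->U => ULLLUURUR VALID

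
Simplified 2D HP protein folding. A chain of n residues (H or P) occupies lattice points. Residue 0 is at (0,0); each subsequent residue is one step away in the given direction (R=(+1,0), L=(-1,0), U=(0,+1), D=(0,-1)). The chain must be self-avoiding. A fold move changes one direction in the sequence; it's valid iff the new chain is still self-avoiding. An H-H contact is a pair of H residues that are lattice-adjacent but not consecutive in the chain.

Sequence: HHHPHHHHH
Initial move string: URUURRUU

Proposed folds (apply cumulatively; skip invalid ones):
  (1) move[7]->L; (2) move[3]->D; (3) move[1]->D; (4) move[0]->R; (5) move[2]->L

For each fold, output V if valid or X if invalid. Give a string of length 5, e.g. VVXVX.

Answer: VXXVX

Derivation:
Initial: URUURRUU -> [(0, 0), (0, 1), (1, 1), (1, 2), (1, 3), (2, 3), (3, 3), (3, 4), (3, 5)]
Fold 1: move[7]->L => URUURRUL VALID
Fold 2: move[3]->D => URUDRRUL INVALID (collision), skipped
Fold 3: move[1]->D => UDUURRUL INVALID (collision), skipped
Fold 4: move[0]->R => RRUURRUL VALID
Fold 5: move[2]->L => RRLURRUL INVALID (collision), skipped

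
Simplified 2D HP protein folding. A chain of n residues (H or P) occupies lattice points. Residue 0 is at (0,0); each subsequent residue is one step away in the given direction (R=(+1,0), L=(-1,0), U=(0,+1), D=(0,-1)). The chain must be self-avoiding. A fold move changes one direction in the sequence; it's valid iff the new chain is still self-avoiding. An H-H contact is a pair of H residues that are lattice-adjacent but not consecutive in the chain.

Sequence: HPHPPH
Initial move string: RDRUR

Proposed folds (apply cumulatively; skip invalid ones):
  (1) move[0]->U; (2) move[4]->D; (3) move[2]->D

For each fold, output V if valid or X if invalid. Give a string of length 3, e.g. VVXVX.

Answer: XXX

Derivation:
Initial: RDRUR -> [(0, 0), (1, 0), (1, -1), (2, -1), (2, 0), (3, 0)]
Fold 1: move[0]->U => UDRUR INVALID (collision), skipped
Fold 2: move[4]->D => RDRUD INVALID (collision), skipped
Fold 3: move[2]->D => RDDUR INVALID (collision), skipped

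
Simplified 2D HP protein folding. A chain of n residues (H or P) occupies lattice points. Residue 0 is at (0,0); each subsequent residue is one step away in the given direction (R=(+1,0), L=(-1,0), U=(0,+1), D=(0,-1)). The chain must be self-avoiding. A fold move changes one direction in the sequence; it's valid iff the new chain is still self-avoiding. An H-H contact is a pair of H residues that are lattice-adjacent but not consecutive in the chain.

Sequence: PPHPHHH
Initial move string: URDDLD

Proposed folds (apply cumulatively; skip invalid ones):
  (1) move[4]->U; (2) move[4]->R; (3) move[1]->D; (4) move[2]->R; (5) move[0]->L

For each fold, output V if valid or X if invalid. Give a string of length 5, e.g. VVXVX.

Answer: XVXVX

Derivation:
Initial: URDDLD -> [(0, 0), (0, 1), (1, 1), (1, 0), (1, -1), (0, -1), (0, -2)]
Fold 1: move[4]->U => URDDUD INVALID (collision), skipped
Fold 2: move[4]->R => URDDRD VALID
Fold 3: move[1]->D => UDDDRD INVALID (collision), skipped
Fold 4: move[2]->R => URRDRD VALID
Fold 5: move[0]->L => LRRDRD INVALID (collision), skipped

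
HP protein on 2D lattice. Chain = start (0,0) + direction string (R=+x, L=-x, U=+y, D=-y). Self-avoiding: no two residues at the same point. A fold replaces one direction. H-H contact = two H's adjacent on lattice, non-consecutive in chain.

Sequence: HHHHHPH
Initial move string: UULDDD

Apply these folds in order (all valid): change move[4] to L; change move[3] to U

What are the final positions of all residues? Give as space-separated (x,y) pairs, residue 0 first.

Answer: (0,0) (0,1) (0,2) (-1,2) (-1,3) (-2,3) (-2,2)

Derivation:
Initial moves: UULDDD
Fold: move[4]->L => UULDLD (positions: [(0, 0), (0, 1), (0, 2), (-1, 2), (-1, 1), (-2, 1), (-2, 0)])
Fold: move[3]->U => UULULD (positions: [(0, 0), (0, 1), (0, 2), (-1, 2), (-1, 3), (-2, 3), (-2, 2)])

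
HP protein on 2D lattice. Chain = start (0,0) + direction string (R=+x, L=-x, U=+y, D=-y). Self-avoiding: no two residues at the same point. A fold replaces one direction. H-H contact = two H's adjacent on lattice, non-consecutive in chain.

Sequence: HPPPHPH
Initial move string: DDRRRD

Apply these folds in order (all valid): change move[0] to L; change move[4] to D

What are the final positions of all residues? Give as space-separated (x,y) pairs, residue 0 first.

Answer: (0,0) (-1,0) (-1,-1) (0,-1) (1,-1) (1,-2) (1,-3)

Derivation:
Initial moves: DDRRRD
Fold: move[0]->L => LDRRRD (positions: [(0, 0), (-1, 0), (-1, -1), (0, -1), (1, -1), (2, -1), (2, -2)])
Fold: move[4]->D => LDRRDD (positions: [(0, 0), (-1, 0), (-1, -1), (0, -1), (1, -1), (1, -2), (1, -3)])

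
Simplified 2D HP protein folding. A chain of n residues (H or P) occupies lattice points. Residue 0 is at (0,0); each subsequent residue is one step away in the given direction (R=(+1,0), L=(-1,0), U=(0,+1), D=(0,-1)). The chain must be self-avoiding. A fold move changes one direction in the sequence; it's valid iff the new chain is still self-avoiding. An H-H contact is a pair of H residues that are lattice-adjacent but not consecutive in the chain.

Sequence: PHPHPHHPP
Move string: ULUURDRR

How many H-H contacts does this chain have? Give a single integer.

Positions: [(0, 0), (0, 1), (-1, 1), (-1, 2), (-1, 3), (0, 3), (0, 2), (1, 2), (2, 2)]
H-H contact: residue 1 @(0,1) - residue 6 @(0, 2)
H-H contact: residue 3 @(-1,2) - residue 6 @(0, 2)

Answer: 2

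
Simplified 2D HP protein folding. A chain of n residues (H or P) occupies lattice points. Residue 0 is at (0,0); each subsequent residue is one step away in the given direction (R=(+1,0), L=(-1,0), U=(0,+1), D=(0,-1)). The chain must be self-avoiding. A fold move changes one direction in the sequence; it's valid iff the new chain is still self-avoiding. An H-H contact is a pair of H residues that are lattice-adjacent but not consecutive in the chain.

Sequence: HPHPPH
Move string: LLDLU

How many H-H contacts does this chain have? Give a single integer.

Answer: 1

Derivation:
Positions: [(0, 0), (-1, 0), (-2, 0), (-2, -1), (-3, -1), (-3, 0)]
H-H contact: residue 2 @(-2,0) - residue 5 @(-3, 0)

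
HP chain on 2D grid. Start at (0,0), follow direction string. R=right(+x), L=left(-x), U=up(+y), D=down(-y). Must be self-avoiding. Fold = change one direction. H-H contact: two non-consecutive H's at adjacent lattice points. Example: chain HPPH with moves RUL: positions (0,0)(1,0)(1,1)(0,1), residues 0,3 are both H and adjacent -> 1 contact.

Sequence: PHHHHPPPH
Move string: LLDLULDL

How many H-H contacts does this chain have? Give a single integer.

Positions: [(0, 0), (-1, 0), (-2, 0), (-2, -1), (-3, -1), (-3, 0), (-4, 0), (-4, -1), (-5, -1)]
No H-H contacts found.

Answer: 0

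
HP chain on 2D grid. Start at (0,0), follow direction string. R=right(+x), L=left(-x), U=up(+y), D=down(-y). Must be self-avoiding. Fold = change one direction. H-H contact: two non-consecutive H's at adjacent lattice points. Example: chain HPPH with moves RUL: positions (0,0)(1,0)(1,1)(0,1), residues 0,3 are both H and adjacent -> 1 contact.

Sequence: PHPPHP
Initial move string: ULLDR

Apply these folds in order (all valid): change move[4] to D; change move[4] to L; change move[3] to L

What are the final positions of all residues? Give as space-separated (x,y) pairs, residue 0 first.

Answer: (0,0) (0,1) (-1,1) (-2,1) (-3,1) (-4,1)

Derivation:
Initial moves: ULLDR
Fold: move[4]->D => ULLDD (positions: [(0, 0), (0, 1), (-1, 1), (-2, 1), (-2, 0), (-2, -1)])
Fold: move[4]->L => ULLDL (positions: [(0, 0), (0, 1), (-1, 1), (-2, 1), (-2, 0), (-3, 0)])
Fold: move[3]->L => ULLLL (positions: [(0, 0), (0, 1), (-1, 1), (-2, 1), (-3, 1), (-4, 1)])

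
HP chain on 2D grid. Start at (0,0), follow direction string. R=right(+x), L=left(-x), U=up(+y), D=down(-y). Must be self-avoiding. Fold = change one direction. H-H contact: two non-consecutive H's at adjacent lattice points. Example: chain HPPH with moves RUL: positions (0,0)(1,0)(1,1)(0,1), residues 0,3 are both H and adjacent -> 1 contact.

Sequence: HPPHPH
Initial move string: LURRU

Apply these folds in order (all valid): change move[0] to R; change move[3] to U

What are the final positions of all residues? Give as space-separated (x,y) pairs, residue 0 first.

Initial moves: LURRU
Fold: move[0]->R => RURRU (positions: [(0, 0), (1, 0), (1, 1), (2, 1), (3, 1), (3, 2)])
Fold: move[3]->U => RURUU (positions: [(0, 0), (1, 0), (1, 1), (2, 1), (2, 2), (2, 3)])

Answer: (0,0) (1,0) (1,1) (2,1) (2,2) (2,3)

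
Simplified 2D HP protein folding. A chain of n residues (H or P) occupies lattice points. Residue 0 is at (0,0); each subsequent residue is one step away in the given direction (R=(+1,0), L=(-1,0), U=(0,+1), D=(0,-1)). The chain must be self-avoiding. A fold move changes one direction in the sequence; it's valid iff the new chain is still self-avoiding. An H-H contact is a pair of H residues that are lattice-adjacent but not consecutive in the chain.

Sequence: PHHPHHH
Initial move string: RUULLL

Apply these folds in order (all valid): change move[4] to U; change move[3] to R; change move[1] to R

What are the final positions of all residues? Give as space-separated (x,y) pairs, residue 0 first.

Answer: (0,0) (1,0) (2,0) (2,1) (3,1) (3,2) (2,2)

Derivation:
Initial moves: RUULLL
Fold: move[4]->U => RUULUL (positions: [(0, 0), (1, 0), (1, 1), (1, 2), (0, 2), (0, 3), (-1, 3)])
Fold: move[3]->R => RUURUL (positions: [(0, 0), (1, 0), (1, 1), (1, 2), (2, 2), (2, 3), (1, 3)])
Fold: move[1]->R => RRURUL (positions: [(0, 0), (1, 0), (2, 0), (2, 1), (3, 1), (3, 2), (2, 2)])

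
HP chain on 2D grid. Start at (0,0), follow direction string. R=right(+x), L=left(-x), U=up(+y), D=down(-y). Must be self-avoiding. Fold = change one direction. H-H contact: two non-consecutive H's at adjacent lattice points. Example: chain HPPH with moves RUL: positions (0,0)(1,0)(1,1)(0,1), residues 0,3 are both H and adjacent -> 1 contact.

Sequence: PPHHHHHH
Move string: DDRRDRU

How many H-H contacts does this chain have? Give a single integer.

Positions: [(0, 0), (0, -1), (0, -2), (1, -2), (2, -2), (2, -3), (3, -3), (3, -2)]
H-H contact: residue 4 @(2,-2) - residue 7 @(3, -2)

Answer: 1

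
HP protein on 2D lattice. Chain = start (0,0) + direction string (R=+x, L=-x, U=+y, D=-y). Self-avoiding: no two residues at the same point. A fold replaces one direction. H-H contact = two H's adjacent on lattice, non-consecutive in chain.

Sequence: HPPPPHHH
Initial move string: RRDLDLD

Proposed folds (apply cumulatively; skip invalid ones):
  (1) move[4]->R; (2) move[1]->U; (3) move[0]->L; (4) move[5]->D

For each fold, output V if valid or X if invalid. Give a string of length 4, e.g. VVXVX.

Answer: XXXV

Derivation:
Initial: RRDLDLD -> [(0, 0), (1, 0), (2, 0), (2, -1), (1, -1), (1, -2), (0, -2), (0, -3)]
Fold 1: move[4]->R => RRDLRLD INVALID (collision), skipped
Fold 2: move[1]->U => RUDLDLD INVALID (collision), skipped
Fold 3: move[0]->L => LRDLDLD INVALID (collision), skipped
Fold 4: move[5]->D => RRDLDDD VALID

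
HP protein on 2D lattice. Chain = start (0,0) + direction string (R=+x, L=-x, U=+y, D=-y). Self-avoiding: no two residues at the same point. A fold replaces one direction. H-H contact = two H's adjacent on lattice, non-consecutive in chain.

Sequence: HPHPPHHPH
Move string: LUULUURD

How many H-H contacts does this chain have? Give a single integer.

Positions: [(0, 0), (-1, 0), (-1, 1), (-1, 2), (-2, 2), (-2, 3), (-2, 4), (-1, 4), (-1, 3)]
H-H contact: residue 5 @(-2,3) - residue 8 @(-1, 3)

Answer: 1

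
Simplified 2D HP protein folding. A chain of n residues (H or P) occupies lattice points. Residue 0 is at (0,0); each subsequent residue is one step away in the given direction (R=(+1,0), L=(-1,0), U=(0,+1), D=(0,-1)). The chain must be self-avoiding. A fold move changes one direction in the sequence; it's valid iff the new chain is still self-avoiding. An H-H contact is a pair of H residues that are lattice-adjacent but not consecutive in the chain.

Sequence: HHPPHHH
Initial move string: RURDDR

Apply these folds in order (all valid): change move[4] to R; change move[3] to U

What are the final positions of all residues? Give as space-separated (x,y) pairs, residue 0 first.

Answer: (0,0) (1,0) (1,1) (2,1) (2,2) (3,2) (4,2)

Derivation:
Initial moves: RURDDR
Fold: move[4]->R => RURDRR (positions: [(0, 0), (1, 0), (1, 1), (2, 1), (2, 0), (3, 0), (4, 0)])
Fold: move[3]->U => RURURR (positions: [(0, 0), (1, 0), (1, 1), (2, 1), (2, 2), (3, 2), (4, 2)])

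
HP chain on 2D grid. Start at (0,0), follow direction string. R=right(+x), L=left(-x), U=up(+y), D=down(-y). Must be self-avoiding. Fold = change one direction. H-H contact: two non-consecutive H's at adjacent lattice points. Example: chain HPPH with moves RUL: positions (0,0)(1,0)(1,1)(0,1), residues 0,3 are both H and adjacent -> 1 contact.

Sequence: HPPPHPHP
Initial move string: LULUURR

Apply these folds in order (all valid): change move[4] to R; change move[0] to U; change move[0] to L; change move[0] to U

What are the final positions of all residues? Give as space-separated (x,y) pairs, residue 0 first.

Answer: (0,0) (0,1) (0,2) (-1,2) (-1,3) (0,3) (1,3) (2,3)

Derivation:
Initial moves: LULUURR
Fold: move[4]->R => LULURRR (positions: [(0, 0), (-1, 0), (-1, 1), (-2, 1), (-2, 2), (-1, 2), (0, 2), (1, 2)])
Fold: move[0]->U => UULURRR (positions: [(0, 0), (0, 1), (0, 2), (-1, 2), (-1, 3), (0, 3), (1, 3), (2, 3)])
Fold: move[0]->L => LULURRR (positions: [(0, 0), (-1, 0), (-1, 1), (-2, 1), (-2, 2), (-1, 2), (0, 2), (1, 2)])
Fold: move[0]->U => UULURRR (positions: [(0, 0), (0, 1), (0, 2), (-1, 2), (-1, 3), (0, 3), (1, 3), (2, 3)])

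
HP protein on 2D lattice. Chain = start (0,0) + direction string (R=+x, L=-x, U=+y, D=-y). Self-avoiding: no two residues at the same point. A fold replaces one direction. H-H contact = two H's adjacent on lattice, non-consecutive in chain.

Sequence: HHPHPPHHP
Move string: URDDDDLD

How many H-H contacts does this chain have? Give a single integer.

Positions: [(0, 0), (0, 1), (1, 1), (1, 0), (1, -1), (1, -2), (1, -3), (0, -3), (0, -4)]
H-H contact: residue 0 @(0,0) - residue 3 @(1, 0)

Answer: 1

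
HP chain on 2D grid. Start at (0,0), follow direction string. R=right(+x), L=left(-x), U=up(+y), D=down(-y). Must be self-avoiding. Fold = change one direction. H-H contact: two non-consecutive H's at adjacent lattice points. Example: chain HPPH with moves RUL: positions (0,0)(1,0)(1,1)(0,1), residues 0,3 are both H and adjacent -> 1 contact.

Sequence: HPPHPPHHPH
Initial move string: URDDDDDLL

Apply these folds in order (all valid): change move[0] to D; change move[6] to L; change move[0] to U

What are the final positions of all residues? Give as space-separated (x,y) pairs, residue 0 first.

Initial moves: URDDDDDLL
Fold: move[0]->D => DRDDDDDLL (positions: [(0, 0), (0, -1), (1, -1), (1, -2), (1, -3), (1, -4), (1, -5), (1, -6), (0, -6), (-1, -6)])
Fold: move[6]->L => DRDDDDLLL (positions: [(0, 0), (0, -1), (1, -1), (1, -2), (1, -3), (1, -4), (1, -5), (0, -5), (-1, -5), (-2, -5)])
Fold: move[0]->U => URDDDDLLL (positions: [(0, 0), (0, 1), (1, 1), (1, 0), (1, -1), (1, -2), (1, -3), (0, -3), (-1, -3), (-2, -3)])

Answer: (0,0) (0,1) (1,1) (1,0) (1,-1) (1,-2) (1,-3) (0,-3) (-1,-3) (-2,-3)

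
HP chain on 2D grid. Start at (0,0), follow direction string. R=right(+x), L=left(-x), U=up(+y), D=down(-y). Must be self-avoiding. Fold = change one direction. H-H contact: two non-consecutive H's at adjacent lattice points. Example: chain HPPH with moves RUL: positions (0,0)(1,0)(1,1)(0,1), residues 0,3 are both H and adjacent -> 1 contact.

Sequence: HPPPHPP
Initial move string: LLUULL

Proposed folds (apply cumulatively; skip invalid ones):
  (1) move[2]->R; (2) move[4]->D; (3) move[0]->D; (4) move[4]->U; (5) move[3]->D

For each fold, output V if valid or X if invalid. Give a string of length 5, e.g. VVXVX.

Initial: LLUULL -> [(0, 0), (-1, 0), (-2, 0), (-2, 1), (-2, 2), (-3, 2), (-4, 2)]
Fold 1: move[2]->R => LLRULL INVALID (collision), skipped
Fold 2: move[4]->D => LLUUDL INVALID (collision), skipped
Fold 3: move[0]->D => DLUULL VALID
Fold 4: move[4]->U => DLUUUL VALID
Fold 5: move[3]->D => DLUDUL INVALID (collision), skipped

Answer: XXVVX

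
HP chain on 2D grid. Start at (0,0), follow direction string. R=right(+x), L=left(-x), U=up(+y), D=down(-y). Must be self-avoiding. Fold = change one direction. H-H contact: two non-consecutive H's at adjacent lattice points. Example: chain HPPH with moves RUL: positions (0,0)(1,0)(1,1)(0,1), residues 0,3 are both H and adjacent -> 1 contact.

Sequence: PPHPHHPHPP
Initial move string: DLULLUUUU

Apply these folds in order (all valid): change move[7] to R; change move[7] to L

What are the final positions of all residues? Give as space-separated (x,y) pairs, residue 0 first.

Initial moves: DLULLUUUU
Fold: move[7]->R => DLULLUURU (positions: [(0, 0), (0, -1), (-1, -1), (-1, 0), (-2, 0), (-3, 0), (-3, 1), (-3, 2), (-2, 2), (-2, 3)])
Fold: move[7]->L => DLULLUULU (positions: [(0, 0), (0, -1), (-1, -1), (-1, 0), (-2, 0), (-3, 0), (-3, 1), (-3, 2), (-4, 2), (-4, 3)])

Answer: (0,0) (0,-1) (-1,-1) (-1,0) (-2,0) (-3,0) (-3,1) (-3,2) (-4,2) (-4,3)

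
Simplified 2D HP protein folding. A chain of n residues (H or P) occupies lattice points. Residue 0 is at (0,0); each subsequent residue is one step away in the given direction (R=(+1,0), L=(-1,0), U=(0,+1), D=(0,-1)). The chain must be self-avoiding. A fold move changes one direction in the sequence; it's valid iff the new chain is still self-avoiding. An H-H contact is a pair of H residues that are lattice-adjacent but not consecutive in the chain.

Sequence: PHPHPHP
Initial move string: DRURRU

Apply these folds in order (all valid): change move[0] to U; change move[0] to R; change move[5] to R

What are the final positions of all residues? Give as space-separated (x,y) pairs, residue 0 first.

Initial moves: DRURRU
Fold: move[0]->U => URURRU (positions: [(0, 0), (0, 1), (1, 1), (1, 2), (2, 2), (3, 2), (3, 3)])
Fold: move[0]->R => RRURRU (positions: [(0, 0), (1, 0), (2, 0), (2, 1), (3, 1), (4, 1), (4, 2)])
Fold: move[5]->R => RRURRR (positions: [(0, 0), (1, 0), (2, 0), (2, 1), (3, 1), (4, 1), (5, 1)])

Answer: (0,0) (1,0) (2,0) (2,1) (3,1) (4,1) (5,1)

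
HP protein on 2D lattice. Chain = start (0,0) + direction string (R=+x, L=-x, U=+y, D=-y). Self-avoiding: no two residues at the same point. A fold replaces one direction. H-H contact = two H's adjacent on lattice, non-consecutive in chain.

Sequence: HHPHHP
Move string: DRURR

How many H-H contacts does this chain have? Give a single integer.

Positions: [(0, 0), (0, -1), (1, -1), (1, 0), (2, 0), (3, 0)]
H-H contact: residue 0 @(0,0) - residue 3 @(1, 0)

Answer: 1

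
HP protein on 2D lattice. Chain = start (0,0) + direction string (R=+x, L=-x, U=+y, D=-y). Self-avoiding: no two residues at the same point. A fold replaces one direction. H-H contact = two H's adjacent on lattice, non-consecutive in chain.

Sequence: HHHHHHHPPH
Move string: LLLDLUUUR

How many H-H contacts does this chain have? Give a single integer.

Positions: [(0, 0), (-1, 0), (-2, 0), (-3, 0), (-3, -1), (-4, -1), (-4, 0), (-4, 1), (-4, 2), (-3, 2)]
H-H contact: residue 3 @(-3,0) - residue 6 @(-4, 0)

Answer: 1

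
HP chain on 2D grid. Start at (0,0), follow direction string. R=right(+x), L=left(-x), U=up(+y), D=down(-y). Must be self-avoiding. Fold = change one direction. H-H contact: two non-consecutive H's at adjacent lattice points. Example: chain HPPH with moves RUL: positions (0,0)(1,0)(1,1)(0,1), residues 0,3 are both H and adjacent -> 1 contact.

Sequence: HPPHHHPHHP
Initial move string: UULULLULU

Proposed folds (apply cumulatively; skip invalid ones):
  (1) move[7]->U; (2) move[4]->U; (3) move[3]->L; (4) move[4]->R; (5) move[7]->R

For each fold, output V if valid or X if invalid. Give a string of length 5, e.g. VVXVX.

Initial: UULULLULU -> [(0, 0), (0, 1), (0, 2), (-1, 2), (-1, 3), (-2, 3), (-3, 3), (-3, 4), (-4, 4), (-4, 5)]
Fold 1: move[7]->U => UULULLUUU VALID
Fold 2: move[4]->U => UULUULUUU VALID
Fold 3: move[3]->L => UULLULUUU VALID
Fold 4: move[4]->R => UULLRLUUU INVALID (collision), skipped
Fold 5: move[7]->R => UULLULURU VALID

Answer: VVVXV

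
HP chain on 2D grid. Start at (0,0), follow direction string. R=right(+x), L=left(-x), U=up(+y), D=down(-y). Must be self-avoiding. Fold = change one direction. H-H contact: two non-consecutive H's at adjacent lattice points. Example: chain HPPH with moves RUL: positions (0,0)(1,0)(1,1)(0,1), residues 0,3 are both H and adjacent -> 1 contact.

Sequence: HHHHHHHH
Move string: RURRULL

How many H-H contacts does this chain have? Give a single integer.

Answer: 2

Derivation:
Positions: [(0, 0), (1, 0), (1, 1), (2, 1), (3, 1), (3, 2), (2, 2), (1, 2)]
H-H contact: residue 2 @(1,1) - residue 7 @(1, 2)
H-H contact: residue 3 @(2,1) - residue 6 @(2, 2)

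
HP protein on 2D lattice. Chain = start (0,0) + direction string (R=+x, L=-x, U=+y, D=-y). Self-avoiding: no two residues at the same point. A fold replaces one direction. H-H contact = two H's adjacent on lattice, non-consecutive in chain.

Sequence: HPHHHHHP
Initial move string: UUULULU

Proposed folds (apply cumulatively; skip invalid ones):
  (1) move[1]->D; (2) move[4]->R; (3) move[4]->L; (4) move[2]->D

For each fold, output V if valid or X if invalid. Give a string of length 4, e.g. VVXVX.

Initial: UUULULU -> [(0, 0), (0, 1), (0, 2), (0, 3), (-1, 3), (-1, 4), (-2, 4), (-2, 5)]
Fold 1: move[1]->D => UDULULU INVALID (collision), skipped
Fold 2: move[4]->R => UUULRLU INVALID (collision), skipped
Fold 3: move[4]->L => UUULLLU VALID
Fold 4: move[2]->D => UUDLLLU INVALID (collision), skipped

Answer: XXVX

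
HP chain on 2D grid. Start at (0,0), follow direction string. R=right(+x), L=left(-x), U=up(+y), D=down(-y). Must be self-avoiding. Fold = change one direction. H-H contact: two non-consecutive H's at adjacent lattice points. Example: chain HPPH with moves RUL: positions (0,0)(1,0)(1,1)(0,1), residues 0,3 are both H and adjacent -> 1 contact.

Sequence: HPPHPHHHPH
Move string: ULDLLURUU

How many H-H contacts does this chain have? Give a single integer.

Positions: [(0, 0), (0, 1), (-1, 1), (-1, 0), (-2, 0), (-3, 0), (-3, 1), (-2, 1), (-2, 2), (-2, 3)]
H-H contact: residue 0 @(0,0) - residue 3 @(-1, 0)

Answer: 1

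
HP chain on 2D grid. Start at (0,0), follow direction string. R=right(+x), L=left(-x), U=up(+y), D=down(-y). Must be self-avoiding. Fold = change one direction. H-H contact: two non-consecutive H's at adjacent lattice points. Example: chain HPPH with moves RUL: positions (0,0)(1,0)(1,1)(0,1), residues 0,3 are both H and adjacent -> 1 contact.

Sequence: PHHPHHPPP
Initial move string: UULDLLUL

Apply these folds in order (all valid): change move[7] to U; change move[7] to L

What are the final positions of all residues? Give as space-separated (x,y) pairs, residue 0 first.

Answer: (0,0) (0,1) (0,2) (-1,2) (-1,1) (-2,1) (-3,1) (-3,2) (-4,2)

Derivation:
Initial moves: UULDLLUL
Fold: move[7]->U => UULDLLUU (positions: [(0, 0), (0, 1), (0, 2), (-1, 2), (-1, 1), (-2, 1), (-3, 1), (-3, 2), (-3, 3)])
Fold: move[7]->L => UULDLLUL (positions: [(0, 0), (0, 1), (0, 2), (-1, 2), (-1, 1), (-2, 1), (-3, 1), (-3, 2), (-4, 2)])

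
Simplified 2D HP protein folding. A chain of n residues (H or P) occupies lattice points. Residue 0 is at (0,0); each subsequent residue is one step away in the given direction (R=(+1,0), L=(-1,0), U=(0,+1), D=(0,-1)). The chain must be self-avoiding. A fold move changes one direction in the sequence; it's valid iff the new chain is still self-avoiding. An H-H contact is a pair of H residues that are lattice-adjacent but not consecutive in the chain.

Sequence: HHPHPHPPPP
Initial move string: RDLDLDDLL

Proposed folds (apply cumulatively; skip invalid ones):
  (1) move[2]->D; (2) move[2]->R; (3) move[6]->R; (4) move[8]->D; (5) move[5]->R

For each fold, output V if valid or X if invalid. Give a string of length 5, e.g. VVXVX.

Initial: RDLDLDDLL -> [(0, 0), (1, 0), (1, -1), (0, -1), (0, -2), (-1, -2), (-1, -3), (-1, -4), (-2, -4), (-3, -4)]
Fold 1: move[2]->D => RDDDLDDLL VALID
Fold 2: move[2]->R => RDRDLDDLL VALID
Fold 3: move[6]->R => RDRDLDRLL INVALID (collision), skipped
Fold 4: move[8]->D => RDRDLDDLD VALID
Fold 5: move[5]->R => RDRDLRDLD INVALID (collision), skipped

Answer: VVXVX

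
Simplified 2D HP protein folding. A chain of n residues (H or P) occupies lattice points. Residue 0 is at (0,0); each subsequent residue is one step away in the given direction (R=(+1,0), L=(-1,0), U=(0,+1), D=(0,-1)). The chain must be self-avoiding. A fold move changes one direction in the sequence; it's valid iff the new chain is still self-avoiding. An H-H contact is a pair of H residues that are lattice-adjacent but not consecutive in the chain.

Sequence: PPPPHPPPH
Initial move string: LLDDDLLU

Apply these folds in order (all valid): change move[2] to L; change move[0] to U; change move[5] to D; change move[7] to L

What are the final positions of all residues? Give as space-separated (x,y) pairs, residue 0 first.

Answer: (0,0) (0,1) (-1,1) (-2,1) (-2,0) (-2,-1) (-2,-2) (-3,-2) (-4,-2)

Derivation:
Initial moves: LLDDDLLU
Fold: move[2]->L => LLLDDLLU (positions: [(0, 0), (-1, 0), (-2, 0), (-3, 0), (-3, -1), (-3, -2), (-4, -2), (-5, -2), (-5, -1)])
Fold: move[0]->U => ULLDDLLU (positions: [(0, 0), (0, 1), (-1, 1), (-2, 1), (-2, 0), (-2, -1), (-3, -1), (-4, -1), (-4, 0)])
Fold: move[5]->D => ULLDDDLU (positions: [(0, 0), (0, 1), (-1, 1), (-2, 1), (-2, 0), (-2, -1), (-2, -2), (-3, -2), (-3, -1)])
Fold: move[7]->L => ULLDDDLL (positions: [(0, 0), (0, 1), (-1, 1), (-2, 1), (-2, 0), (-2, -1), (-2, -2), (-3, -2), (-4, -2)])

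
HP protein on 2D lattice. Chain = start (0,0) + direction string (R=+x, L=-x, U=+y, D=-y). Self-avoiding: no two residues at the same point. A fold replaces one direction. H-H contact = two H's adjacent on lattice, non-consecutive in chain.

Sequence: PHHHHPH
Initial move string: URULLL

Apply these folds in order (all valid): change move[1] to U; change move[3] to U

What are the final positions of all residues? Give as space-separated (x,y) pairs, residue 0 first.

Initial moves: URULLL
Fold: move[1]->U => UUULLL (positions: [(0, 0), (0, 1), (0, 2), (0, 3), (-1, 3), (-2, 3), (-3, 3)])
Fold: move[3]->U => UUUULL (positions: [(0, 0), (0, 1), (0, 2), (0, 3), (0, 4), (-1, 4), (-2, 4)])

Answer: (0,0) (0,1) (0,2) (0,3) (0,4) (-1,4) (-2,4)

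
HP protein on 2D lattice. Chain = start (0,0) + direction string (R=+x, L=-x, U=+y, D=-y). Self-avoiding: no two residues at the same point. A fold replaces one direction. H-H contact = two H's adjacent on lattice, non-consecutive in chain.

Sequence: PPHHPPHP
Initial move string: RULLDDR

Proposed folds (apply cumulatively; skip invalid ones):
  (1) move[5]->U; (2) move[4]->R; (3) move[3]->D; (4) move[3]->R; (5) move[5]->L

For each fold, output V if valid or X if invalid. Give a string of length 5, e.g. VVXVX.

Initial: RULLDDR -> [(0, 0), (1, 0), (1, 1), (0, 1), (-1, 1), (-1, 0), (-1, -1), (0, -1)]
Fold 1: move[5]->U => RULLDUR INVALID (collision), skipped
Fold 2: move[4]->R => RULLRDR INVALID (collision), skipped
Fold 3: move[3]->D => RULDDDR INVALID (collision), skipped
Fold 4: move[3]->R => RULRDDR INVALID (collision), skipped
Fold 5: move[5]->L => RULLDLR INVALID (collision), skipped

Answer: XXXXX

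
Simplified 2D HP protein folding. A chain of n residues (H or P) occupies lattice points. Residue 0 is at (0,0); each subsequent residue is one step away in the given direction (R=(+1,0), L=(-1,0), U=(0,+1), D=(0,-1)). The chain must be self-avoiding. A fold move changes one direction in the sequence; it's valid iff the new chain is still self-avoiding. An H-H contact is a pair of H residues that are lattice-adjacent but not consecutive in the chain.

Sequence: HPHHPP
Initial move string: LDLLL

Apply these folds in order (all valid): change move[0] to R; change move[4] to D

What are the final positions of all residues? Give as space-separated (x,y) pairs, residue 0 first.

Initial moves: LDLLL
Fold: move[0]->R => RDLLL (positions: [(0, 0), (1, 0), (1, -1), (0, -1), (-1, -1), (-2, -1)])
Fold: move[4]->D => RDLLD (positions: [(0, 0), (1, 0), (1, -1), (0, -1), (-1, -1), (-1, -2)])

Answer: (0,0) (1,0) (1,-1) (0,-1) (-1,-1) (-1,-2)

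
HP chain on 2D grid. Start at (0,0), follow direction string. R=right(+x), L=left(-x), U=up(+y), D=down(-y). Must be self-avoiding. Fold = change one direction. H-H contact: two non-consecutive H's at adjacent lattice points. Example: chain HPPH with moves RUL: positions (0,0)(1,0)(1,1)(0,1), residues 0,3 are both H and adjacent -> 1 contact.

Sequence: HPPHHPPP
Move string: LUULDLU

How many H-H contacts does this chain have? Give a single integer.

Answer: 0

Derivation:
Positions: [(0, 0), (-1, 0), (-1, 1), (-1, 2), (-2, 2), (-2, 1), (-3, 1), (-3, 2)]
No H-H contacts found.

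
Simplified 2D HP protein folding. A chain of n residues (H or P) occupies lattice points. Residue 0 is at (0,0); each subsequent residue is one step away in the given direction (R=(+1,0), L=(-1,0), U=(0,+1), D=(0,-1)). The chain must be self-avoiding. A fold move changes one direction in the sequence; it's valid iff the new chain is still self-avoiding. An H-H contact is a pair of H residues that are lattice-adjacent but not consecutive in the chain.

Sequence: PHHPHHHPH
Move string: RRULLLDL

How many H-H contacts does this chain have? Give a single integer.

Answer: 1

Derivation:
Positions: [(0, 0), (1, 0), (2, 0), (2, 1), (1, 1), (0, 1), (-1, 1), (-1, 0), (-2, 0)]
H-H contact: residue 1 @(1,0) - residue 4 @(1, 1)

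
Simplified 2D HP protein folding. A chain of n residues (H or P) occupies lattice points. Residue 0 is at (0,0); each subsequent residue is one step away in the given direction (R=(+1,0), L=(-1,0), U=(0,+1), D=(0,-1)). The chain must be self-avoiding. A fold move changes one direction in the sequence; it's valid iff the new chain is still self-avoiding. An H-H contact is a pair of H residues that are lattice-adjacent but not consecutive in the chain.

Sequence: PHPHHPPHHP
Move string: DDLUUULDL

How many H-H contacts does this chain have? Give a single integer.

Positions: [(0, 0), (0, -1), (0, -2), (-1, -2), (-1, -1), (-1, 0), (-1, 1), (-2, 1), (-2, 0), (-3, 0)]
H-H contact: residue 1 @(0,-1) - residue 4 @(-1, -1)

Answer: 1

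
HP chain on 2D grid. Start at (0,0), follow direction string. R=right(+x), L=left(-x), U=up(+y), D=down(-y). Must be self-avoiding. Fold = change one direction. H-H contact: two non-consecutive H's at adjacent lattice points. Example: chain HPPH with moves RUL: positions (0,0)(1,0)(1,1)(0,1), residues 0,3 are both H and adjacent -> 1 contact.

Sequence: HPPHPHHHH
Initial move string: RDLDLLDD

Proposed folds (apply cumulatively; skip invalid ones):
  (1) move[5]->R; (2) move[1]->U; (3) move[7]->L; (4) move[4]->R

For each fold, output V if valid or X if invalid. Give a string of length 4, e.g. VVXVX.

Initial: RDLDLLDD -> [(0, 0), (1, 0), (1, -1), (0, -1), (0, -2), (-1, -2), (-2, -2), (-2, -3), (-2, -4)]
Fold 1: move[5]->R => RDLDLRDD INVALID (collision), skipped
Fold 2: move[1]->U => RULDLLDD INVALID (collision), skipped
Fold 3: move[7]->L => RDLDLLDL VALID
Fold 4: move[4]->R => RDLDRLDL INVALID (collision), skipped

Answer: XXVX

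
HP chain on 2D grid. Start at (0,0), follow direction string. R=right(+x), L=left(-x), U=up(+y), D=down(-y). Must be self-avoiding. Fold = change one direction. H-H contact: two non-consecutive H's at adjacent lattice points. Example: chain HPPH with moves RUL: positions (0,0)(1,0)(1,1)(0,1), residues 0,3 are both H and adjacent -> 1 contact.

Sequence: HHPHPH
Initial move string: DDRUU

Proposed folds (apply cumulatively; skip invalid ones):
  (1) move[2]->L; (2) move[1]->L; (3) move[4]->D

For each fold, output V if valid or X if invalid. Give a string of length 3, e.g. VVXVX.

Initial: DDRUU -> [(0, 0), (0, -1), (0, -2), (1, -2), (1, -1), (1, 0)]
Fold 1: move[2]->L => DDLUU VALID
Fold 2: move[1]->L => DLLUU VALID
Fold 3: move[4]->D => DLLUD INVALID (collision), skipped

Answer: VVX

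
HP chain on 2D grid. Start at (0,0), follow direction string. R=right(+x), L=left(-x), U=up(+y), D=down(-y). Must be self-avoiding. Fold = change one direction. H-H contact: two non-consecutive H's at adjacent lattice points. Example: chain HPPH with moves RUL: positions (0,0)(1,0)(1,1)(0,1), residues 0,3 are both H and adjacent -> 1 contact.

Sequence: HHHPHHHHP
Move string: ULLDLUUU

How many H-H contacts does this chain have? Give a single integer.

Answer: 0

Derivation:
Positions: [(0, 0), (0, 1), (-1, 1), (-2, 1), (-2, 0), (-3, 0), (-3, 1), (-3, 2), (-3, 3)]
No H-H contacts found.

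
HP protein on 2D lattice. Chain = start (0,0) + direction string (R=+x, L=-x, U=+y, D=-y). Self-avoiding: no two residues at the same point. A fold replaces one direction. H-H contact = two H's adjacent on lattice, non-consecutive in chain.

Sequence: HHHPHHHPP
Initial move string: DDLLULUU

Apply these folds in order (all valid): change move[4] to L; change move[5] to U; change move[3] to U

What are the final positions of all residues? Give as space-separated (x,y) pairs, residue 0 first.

Answer: (0,0) (0,-1) (0,-2) (-1,-2) (-1,-1) (-2,-1) (-2,0) (-2,1) (-2,2)

Derivation:
Initial moves: DDLLULUU
Fold: move[4]->L => DDLLLLUU (positions: [(0, 0), (0, -1), (0, -2), (-1, -2), (-2, -2), (-3, -2), (-4, -2), (-4, -1), (-4, 0)])
Fold: move[5]->U => DDLLLUUU (positions: [(0, 0), (0, -1), (0, -2), (-1, -2), (-2, -2), (-3, -2), (-3, -1), (-3, 0), (-3, 1)])
Fold: move[3]->U => DDLULUUU (positions: [(0, 0), (0, -1), (0, -2), (-1, -2), (-1, -1), (-2, -1), (-2, 0), (-2, 1), (-2, 2)])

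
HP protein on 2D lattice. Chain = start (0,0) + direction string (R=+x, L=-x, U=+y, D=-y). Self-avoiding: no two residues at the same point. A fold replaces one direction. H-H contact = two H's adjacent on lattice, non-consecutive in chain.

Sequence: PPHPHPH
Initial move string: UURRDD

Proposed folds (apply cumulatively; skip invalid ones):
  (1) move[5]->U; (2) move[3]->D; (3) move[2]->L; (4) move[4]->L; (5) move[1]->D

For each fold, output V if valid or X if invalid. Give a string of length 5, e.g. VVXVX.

Initial: UURRDD -> [(0, 0), (0, 1), (0, 2), (1, 2), (2, 2), (2, 1), (2, 0)]
Fold 1: move[5]->U => UURRDU INVALID (collision), skipped
Fold 2: move[3]->D => UURDDD VALID
Fold 3: move[2]->L => UULDDD VALID
Fold 4: move[4]->L => UULDLD VALID
Fold 5: move[1]->D => UDLDLD INVALID (collision), skipped

Answer: XVVVX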